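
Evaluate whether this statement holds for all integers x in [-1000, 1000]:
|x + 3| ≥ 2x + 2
The claim fails at x = 2:
x = 2: LHS = |2 + 3| = |5| = 5, RHS = 2·2 + 2 = 6; 5 ≥ 6 — FAILS

Because a single integer refutes it, the statement is false.

Answer: False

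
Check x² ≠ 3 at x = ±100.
x = 100: LHS = 100² = 10000; 10000 ≠ 3 — holds
x = -100: LHS = (-100)² = 10000; 10000 ≠ 3 — holds

Answer: Yes, holds for both x = 100 and x = -100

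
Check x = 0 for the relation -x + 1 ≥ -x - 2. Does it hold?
x = 0: LHS = -0 + 1 = 1, RHS = -0 - 2 = -2; 1 ≥ -2 — holds

The relation is satisfied at x = 0.

Answer: Yes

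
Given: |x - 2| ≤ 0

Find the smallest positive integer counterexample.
Testing positive integers:
x = 1: LHS = |1 - 2| = |-1| = 1; 1 ≤ 0 — FAILS  ← smallest positive counterexample

Answer: x = 1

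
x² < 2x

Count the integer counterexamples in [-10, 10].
Counterexamples in [-10, 10]: {-10, -9, -8, -7, -6, -5, -4, -3, -2, -1, 0, 2, 3, 4, 5, 6, 7, 8, 9, 10}.

Counting them gives 20 values.

Answer: 20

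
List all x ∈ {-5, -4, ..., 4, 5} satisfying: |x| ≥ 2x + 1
Holds for: {-5, -4, -3, -2, -1}
Fails for: {0, 1, 2, 3, 4, 5}

Answer: {-5, -4, -3, -2, -1}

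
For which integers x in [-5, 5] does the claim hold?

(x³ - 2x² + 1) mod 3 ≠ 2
For a polynomial with integer coefficients, its value mod 3 depends only on x mod 3, so it suffices to check one representative of each residue class, x = 0, 1, 2:
x = 0: LHS = (0³ - 2·0² + 1) mod 3 = 1 mod 3 = 1; 1 ≠ 2 — holds
x = 1: LHS = (1³ - 2·1² + 1) mod 3 = 0 mod 3 = 0; 0 ≠ 2 — holds
x = 2: LHS = (2³ - 2·2² + 1) mod 3 = 1 mod 3 = 1; 1 ≠ 2 — holds
The relation holds in every residue class, so the relation holds for every integer in [-5, 5].

Answer: All integers in [-5, 5]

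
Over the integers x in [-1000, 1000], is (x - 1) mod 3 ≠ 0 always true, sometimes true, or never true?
Holds at x = 0: LHS = (0 - 1) mod 3 = (-1) mod 3 = 2; 2 ≠ 0 — holds
Fails at x = 1: LHS = (1 - 1) mod 3 = 0 mod 3 = 0; 0 ≠ 0 — FAILS
It is satisfied by some integers in the range but not all.

Answer: Sometimes true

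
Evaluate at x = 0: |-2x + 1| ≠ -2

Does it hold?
x = 0: LHS = |-2·0 + 1| = |1| = 1; 1 ≠ -2 — holds

The relation is satisfied at x = 0.

Answer: Yes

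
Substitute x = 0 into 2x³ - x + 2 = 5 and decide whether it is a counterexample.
Substitute x = 0 into the relation:
x = 0: LHS = 2·0³ - 0 + 2 = 2; 2 = 5 — FAILS

Since the claim fails at x = 0, this value is a counterexample.

Answer: Yes, x = 0 is a counterexample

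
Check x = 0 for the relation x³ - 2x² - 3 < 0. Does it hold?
x = 0: LHS = 0³ - 2·0² - 3 = -3; -3 < 0 — holds

The relation is satisfied at x = 0.

Answer: Yes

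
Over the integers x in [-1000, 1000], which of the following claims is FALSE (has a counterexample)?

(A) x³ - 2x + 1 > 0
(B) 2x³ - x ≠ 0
(A) x = 1: LHS = 1³ - 2·1 + 1 = 0; 0 > 0 — FAILS
(B) x = 0: LHS = 2·0³ - 0 = 0; 0 ≠ 0 — FAILS

Answer: Both A and B are false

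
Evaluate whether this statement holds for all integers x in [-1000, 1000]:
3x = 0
The claim fails at x = 1:
x = 1: LHS = 3·1 = 3; 3 = 0 — FAILS

Because a single integer refutes it, the statement is false.

Answer: False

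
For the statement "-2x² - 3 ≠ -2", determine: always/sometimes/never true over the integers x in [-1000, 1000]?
Over all integers in [-1000, 1000], LHS − RHS is always negative; it is closest to 0 at x = 0, where it equals -1:
x = 0: LHS = -2·0² - 3 = -3; -3 ≠ -2 — holds
At the ends of the range:
x = -1000: LHS = -2·(-1000)² - 3 = -2000003; -2000003 ≠ -2 — holds
x = 1000: LHS = -2·1000² - 3 = -2000003; -2000003 ≠ -2 — holds
Hence LHS − RHS is never 0, i.e. the two sides are never equal, so the relation holds for every integer in [-1000, 1000].

No counterexample exists.

Answer: Always true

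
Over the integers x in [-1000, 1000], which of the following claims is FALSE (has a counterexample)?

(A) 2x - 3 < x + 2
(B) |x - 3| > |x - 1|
(A) x = 5: LHS = 2·5 - 3 = 7, RHS = 5 + 2 = 7; 7 < 7 — FAILS
(B) x = 2: LHS = |2 - 3| = |-1| = 1, RHS = |2 - 1| = |1| = 1; 1 > 1 — FAILS

Answer: Both A and B are false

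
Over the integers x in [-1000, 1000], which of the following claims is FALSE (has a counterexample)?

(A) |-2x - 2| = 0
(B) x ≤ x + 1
(A) x = 0: LHS = |-2·0 - 2| = |-2| = 2; 2 = 0 — FAILS

(B) Over all integers in [-1000, 1000], LHS − RHS is largest at x = 0, where it equals -1:
x = 0: RHS = 0 + 1 = 1; 0 ≤ 1 — holds
At the ends of the range:
x = -1000: RHS = (-1000) + 1 = -999; -1000 ≤ -999 — holds
x = 1000: RHS = 1000 + 1 = 1001; 1000 ≤ 1001 — holds
Hence LHS − RHS is never positive, i.e. LHS ≤ RHS throughout, so the relation holds for every integer in [-1000, 1000].

Only (A) has a counterexample.

Answer: A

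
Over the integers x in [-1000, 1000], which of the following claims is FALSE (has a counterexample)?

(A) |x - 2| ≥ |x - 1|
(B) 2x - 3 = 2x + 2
(A) x = 2: LHS = |2 - 2| = |0| = 0, RHS = |2 - 1| = |1| = 1; 0 ≥ 1 — FAILS
(B) x = 0: LHS = 2·0 - 3 = -3, RHS = 2·0 + 2 = 2; -3 = 2 — FAILS

Answer: Both A and B are false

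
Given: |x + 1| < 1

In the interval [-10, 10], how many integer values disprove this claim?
Counterexamples in [-10, 10]: {-10, -9, -8, -7, -6, -5, -4, -3, -2, 0, 1, 2, 3, 4, 5, 6, 7, 8, 9, 10}.

Counting them gives 20 values.

Answer: 20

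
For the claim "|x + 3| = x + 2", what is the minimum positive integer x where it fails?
Testing positive integers:
x = 1: LHS = |1 + 3| = |4| = 4, RHS = 1 + 2 = 3; 4 = 3 — FAILS  ← smallest positive counterexample

Answer: x = 1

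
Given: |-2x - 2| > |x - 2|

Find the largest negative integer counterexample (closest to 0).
Testing negative integers from -1 downward:
x = -1: LHS = |-2·(-1) - 2| = |0| = 0, RHS = |(-1) - 2| = |-3| = 3; 0 > 3 — FAILS  ← closest negative counterexample to 0

Answer: x = -1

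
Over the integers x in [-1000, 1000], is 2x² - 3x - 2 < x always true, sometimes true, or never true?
Holds at x = 0: LHS = 2·0² - 3·0 - 2 = -2; -2 < 0 — holds
Fails at x = -1: LHS = 2·(-1)² - 3·(-1) - 2 = 3; 3 < -1 — FAILS
It is satisfied by some integers in the range but not all.

Answer: Sometimes true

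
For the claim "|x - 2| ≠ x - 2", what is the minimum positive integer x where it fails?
Testing positive integers:
x = 1: LHS = |1 - 2| = |-1| = 1, RHS = 1 - 2 = -1; 1 ≠ -1 — holds
x = 2: LHS = |2 - 2| = |0| = 0, RHS = 2 - 2 = 0; 0 ≠ 0 — FAILS  ← smallest positive counterexample

Answer: x = 2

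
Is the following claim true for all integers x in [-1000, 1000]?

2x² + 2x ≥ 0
Over all integers in [-1000, 1000], LHS − RHS is smallest at x = 0, where it equals 0:
x = 0: LHS = 2·0² + 2·0 = 0; 0 ≥ 0 — holds
At the ends of the range:
x = -1000: LHS = 2·(-1000)² + 2·(-1000) = 1998000; 1998000 ≥ 0 — holds
x = 1000: LHS = 2·1000² + 2·1000 = 2002000; 2002000 ≥ 0 — holds
Hence LHS − RHS is never negative, i.e. LHS ≥ RHS throughout, so the relation holds for every integer in [-1000, 1000].

No counterexample exists.

Answer: True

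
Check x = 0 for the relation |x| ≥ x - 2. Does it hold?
x = 0: LHS = |0| = 0, RHS = 0 - 2 = -2; 0 ≥ -2 — holds

The relation is satisfied at x = 0.

Answer: Yes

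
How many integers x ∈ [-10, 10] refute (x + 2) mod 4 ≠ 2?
Counterexamples in [-10, 10]: {-8, -4, 0, 4, 8}.

Counting them gives 5 values.

Answer: 5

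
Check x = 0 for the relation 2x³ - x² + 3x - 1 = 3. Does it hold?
x = 0: LHS = 2·0³ - 0² + 3·0 - 1 = -1; -1 = 3 — FAILS

The relation fails at x = 0, so x = 0 is a counterexample.

Answer: No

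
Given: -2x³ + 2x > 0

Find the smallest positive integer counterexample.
Testing positive integers:
x = 1: LHS = -2·1³ + 2·1 = 0; 0 > 0 — FAILS  ← smallest positive counterexample

Answer: x = 1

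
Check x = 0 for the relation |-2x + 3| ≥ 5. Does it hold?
x = 0: LHS = |-2·0 + 3| = |3| = 3; 3 ≥ 5 — FAILS

The relation fails at x = 0, so x = 0 is a counterexample.

Answer: No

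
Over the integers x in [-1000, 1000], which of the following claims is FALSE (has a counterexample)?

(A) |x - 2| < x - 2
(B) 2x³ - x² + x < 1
(A) x = 0: LHS = |0 - 2| = |-2| = 2, RHS = 0 - 2 = -2; 2 < -2 — FAILS
(B) x = 1: LHS = 2·1³ - 1² + 1 = 2; 2 < 1 — FAILS

Answer: Both A and B are false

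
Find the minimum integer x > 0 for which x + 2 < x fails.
Testing positive integers:
x = 1: LHS = 1 + 2 = 3; 3 < 1 — FAILS  ← smallest positive counterexample

Answer: x = 1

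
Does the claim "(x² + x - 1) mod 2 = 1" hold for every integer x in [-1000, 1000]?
For a polynomial with integer coefficients, its value mod 2 depends only on x mod 2, so it suffices to check one representative of each residue class, x = 0, 1:
x = 0: LHS = (0² + 0 - 1) mod 2 = (-1) mod 2 = 1; 1 = 1 — holds
x = 1: LHS = (1² + 1 - 1) mod 2 = 1 mod 2 = 1; 1 = 1 — holds
The relation holds in every residue class, so the relation holds for every integer in [-1000, 1000].

No counterexample exists.

Answer: True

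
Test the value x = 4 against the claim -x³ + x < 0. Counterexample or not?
Substitute x = 4 into the relation:
x = 4: LHS = -4³ + 4 = -60; -60 < 0 — holds

The claim holds here, so x = 4 is not a counterexample. (A counterexample exists elsewhere, e.g. x = 0.)

Answer: No, x = 4 is not a counterexample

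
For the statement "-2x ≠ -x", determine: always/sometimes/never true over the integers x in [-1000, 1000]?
Holds at x = 1: LHS = -2·1 = -2; -2 ≠ -1 — holds
Fails at x = 0: LHS = -2·0 = 0, RHS = -0 = 0; 0 ≠ 0 — FAILS
It is satisfied by some integers in the range but not all.

Answer: Sometimes true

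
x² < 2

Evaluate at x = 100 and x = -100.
x = 100: LHS = 100² = 10000; 10000 < 2 — FAILS
x = -100: LHS = (-100)² = 10000; 10000 < 2 — FAILS

Answer: No, fails for both x = 100 and x = -100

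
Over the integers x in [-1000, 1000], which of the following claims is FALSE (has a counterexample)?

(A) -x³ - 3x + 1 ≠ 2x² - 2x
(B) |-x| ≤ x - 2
(A) Track d = LHS − RHS over the integers in [-1000, 1000]. Equality would need d = 0, but d changes sign only between consecutive integers, jumping over 0:
x = 0: LHS = -0³ - 3·0 + 1 = 1, RHS = 2·0² - 2·0 = 0; 1 ≠ 0 — holds  (d = 1)
x = 1: LHS = -1³ - 3·1 + 1 = -3, RHS = 2·1² - 2·1 = 0; -3 ≠ 0 — holds  (d = -3)
Away from these crossings d keeps a constant sign, and checking every integer in [-1000, 1000] confirms d ≠ 0 throughout. Hence the two sides are never equal, so the relation holds for every integer in [-1000, 1000].

(B) x = 0: LHS = |-0| = |0| = 0, RHS = 0 - 2 = -2; 0 ≤ -2 — FAILS

Only (B) has a counterexample.

Answer: B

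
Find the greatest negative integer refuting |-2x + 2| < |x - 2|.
Testing negative integers from -1 downward:
x = -1: LHS = |-2·(-1) + 2| = |4| = 4, RHS = |(-1) - 2| = |-3| = 3; 4 < 3 — FAILS  ← closest negative counterexample to 0

Answer: x = -1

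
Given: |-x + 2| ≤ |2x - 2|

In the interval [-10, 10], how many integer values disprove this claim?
Counterexamples in [-10, 10]: {1}.

Counting them gives 1 values.

Answer: 1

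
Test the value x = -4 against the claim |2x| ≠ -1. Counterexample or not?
Substitute x = -4 into the relation:
x = -4: LHS = |2·(-4)| = |-8| = 8; 8 ≠ -1 — holds

The relation holds at x = -4, so it is not a counterexample.

Answer: No, x = -4 is not a counterexample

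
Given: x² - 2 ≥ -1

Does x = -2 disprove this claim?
Substitute x = -2 into the relation:
x = -2: LHS = (-2)² - 2 = 2; 2 ≥ -1 — holds

The claim holds here, so x = -2 is not a counterexample. (A counterexample exists elsewhere, e.g. x = 0.)

Answer: No, x = -2 is not a counterexample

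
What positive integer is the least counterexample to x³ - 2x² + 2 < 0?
Testing positive integers:
x = 1: LHS = 1³ - 2·1² + 2 = 1; 1 < 0 — FAILS  ← smallest positive counterexample

Answer: x = 1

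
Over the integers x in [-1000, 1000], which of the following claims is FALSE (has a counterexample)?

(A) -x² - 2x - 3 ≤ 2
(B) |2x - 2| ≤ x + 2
(A) Over all integers in [-1000, 1000], LHS − RHS is largest at x = -1, where it equals -4:
x = -1: LHS = -(-1)² - 2·(-1) - 3 = -2; -2 ≤ 2 — holds
At the ends of the range:
x = -1000: LHS = -(-1000)² - 2·(-1000) - 3 = -998003; -998003 ≤ 2 — holds
x = 1000: LHS = -1000² - 2·1000 - 3 = -1002003; -1002003 ≤ 2 — holds
Hence LHS − RHS is never positive, i.e. LHS ≤ RHS throughout, so the relation holds for every integer in [-1000, 1000].

(B) x = -1: LHS = |2·(-1) - 2| = |-4| = 4, RHS = (-1) + 2 = 1; 4 ≤ 1 — FAILS

Only (B) has a counterexample.

Answer: B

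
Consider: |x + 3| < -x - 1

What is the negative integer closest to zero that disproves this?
Testing negative integers from -1 downward:
x = -1: LHS = |(-1) + 3| = |2| = 2, RHS = -(-1) - 1 = 0; 2 < 0 — FAILS  ← closest negative counterexample to 0

Answer: x = -1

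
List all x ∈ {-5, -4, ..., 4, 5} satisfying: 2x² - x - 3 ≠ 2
Track d = LHS − RHS over the integers in [-5, 5]. Equality would need d = 0, but d changes sign only between consecutive integers, jumping over 0:
x = -2: LHS = 2·(-2)² - (-2) - 3 = 7; 7 ≠ 2 — holds  (d = 5)
x = -1: LHS = 2·(-1)² - (-1) - 3 = 0; 0 ≠ 2 — holds  (d = -2)
x = 1: LHS = 2·1² - 1 - 3 = -2; -2 ≠ 2 — holds  (d = -4)
x = 2: LHS = 2·2² - 2 - 3 = 3; 3 ≠ 2 — holds  (d = 1)
Away from these crossings d keeps a constant sign, and checking every integer in [-5, 5] confirms d ≠ 0 throughout. Hence the two sides are never equal, so the relation holds for every integer in [-5, 5].

Answer: All integers in [-5, 5]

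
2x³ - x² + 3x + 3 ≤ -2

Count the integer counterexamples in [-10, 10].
Counterexamples in [-10, 10]: {0, 1, 2, 3, 4, 5, 6, 7, 8, 9, 10}.

Counting them gives 11 values.

Answer: 11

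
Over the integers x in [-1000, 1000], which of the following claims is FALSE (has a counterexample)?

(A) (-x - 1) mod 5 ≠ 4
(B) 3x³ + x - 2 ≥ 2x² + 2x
(A) x = 0: LHS = (-0 - 1) mod 5 = (-1) mod 5 = 4; 4 ≠ 4 — FAILS
(B) x = 0: LHS = 3·0³ + 0 - 2 = -2, RHS = 2·0² + 2·0 = 0; -2 ≥ 0 — FAILS

Answer: Both A and B are false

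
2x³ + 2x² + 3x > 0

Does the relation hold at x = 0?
x = 0: LHS = 2·0³ + 2·0² + 3·0 = 0; 0 > 0 — FAILS

The relation fails at x = 0, so x = 0 is a counterexample.

Answer: No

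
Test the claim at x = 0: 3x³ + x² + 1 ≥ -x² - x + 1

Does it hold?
x = 0: LHS = 3·0³ + 0² + 1 = 1, RHS = -0² - 0 + 1 = 1; 1 ≥ 1 — holds

The relation is satisfied at x = 0.

Answer: Yes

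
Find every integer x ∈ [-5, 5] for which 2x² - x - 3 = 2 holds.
Track d = LHS − RHS over the integers in [-5, 5]. Equality would need d = 0, but d changes sign only between consecutive integers, jumping over 0:
x = -2: LHS = 2·(-2)² - (-2) - 3 = 7; 7 = 2 — FAILS  (d = 5)
x = -1: LHS = 2·(-1)² - (-1) - 3 = 0; 0 = 2 — FAILS  (d = -2)
x = 1: LHS = 2·1² - 1 - 3 = -2; -2 = 2 — FAILS  (d = -4)
x = 2: LHS = 2·2² - 2 - 3 = 3; 3 = 2 — FAILS  (d = 1)
Away from these crossings d keeps a constant sign, and checking every integer in [-5, 5] confirms d ≠ 0 throughout. Hence the two sides are never equal, so the claimed relation (=) fails for every integer in [-5, 5].

Answer: None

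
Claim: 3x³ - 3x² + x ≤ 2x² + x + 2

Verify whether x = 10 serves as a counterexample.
Substitute x = 10 into the relation:
x = 10: LHS = 3·10³ - 3·10² + 10 = 2710, RHS = 2·10² + 10 + 2 = 212; 2710 ≤ 212 — FAILS

Since the claim fails at x = 10, this value is a counterexample.

Answer: Yes, x = 10 is a counterexample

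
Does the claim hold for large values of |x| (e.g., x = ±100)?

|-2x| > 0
x = 100: LHS = |-2·100| = |-200| = 200; 200 > 0 — holds
x = -100: LHS = |-2·(-100)| = |200| = 200; 200 > 0 — holds

Answer: Yes, holds for both x = 100 and x = -100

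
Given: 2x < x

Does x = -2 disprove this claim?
Substitute x = -2 into the relation:
x = -2: LHS = 2·(-2) = -4; -4 < -2 — holds

The claim holds here, so x = -2 is not a counterexample. (A counterexample exists elsewhere, e.g. x = 0.)

Answer: No, x = -2 is not a counterexample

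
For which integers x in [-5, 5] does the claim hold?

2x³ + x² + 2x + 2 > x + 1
Holds for: {0, 1, 2, 3, 4, 5}
Fails for: {-5, -4, -3, -2, -1}

Answer: {0, 1, 2, 3, 4, 5}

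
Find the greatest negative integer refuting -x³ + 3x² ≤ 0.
Testing negative integers from -1 downward:
x = -1: LHS = -(-1)³ + 3·(-1)² = 4; 4 ≤ 0 — FAILS  ← closest negative counterexample to 0

Answer: x = -1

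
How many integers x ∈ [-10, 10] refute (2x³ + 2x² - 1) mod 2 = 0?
Counterexamples in [-10, 10]: {-10, -9, -8, -7, -6, -5, -4, -3, -2, -1, 0, 1, 2, 3, 4, 5, 6, 7, 8, 9, 10}.

Counting them gives 21 values.

Answer: 21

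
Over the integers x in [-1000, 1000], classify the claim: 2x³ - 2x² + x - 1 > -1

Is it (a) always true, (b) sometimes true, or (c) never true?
Holds at x = 1: LHS = 2·1³ - 2·1² + 1 - 1 = 0; 0 > -1 — holds
Fails at x = 0: LHS = 2·0³ - 2·0² + 0 - 1 = -1; -1 > -1 — FAILS
It is satisfied by some integers in the range but not all.

Answer: Sometimes true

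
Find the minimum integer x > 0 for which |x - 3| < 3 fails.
Testing positive integers:
x = 1: LHS = |1 - 3| = |-2| = 2; 2 < 3 — holds
x = 2: LHS = |2 - 3| = |-1| = 1; 1 < 3 — holds
x = 3: LHS = |3 - 3| = |0| = 0; 0 < 3 — holds
x = 4: LHS = |4 - 3| = |1| = 1; 1 < 3 — holds
x = 5: LHS = |5 - 3| = |2| = 2; 2 < 3 — holds
x = 6: LHS = |6 - 3| = |3| = 3; 3 < 3 — FAILS  ← smallest positive counterexample

Answer: x = 6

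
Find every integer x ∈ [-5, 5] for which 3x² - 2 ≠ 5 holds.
Track d = LHS − RHS over the integers in [-5, 5]. Equality would need d = 0, but d changes sign only between consecutive integers, jumping over 0:
x = -2: LHS = 3·(-2)² - 2 = 10; 10 ≠ 5 — holds  (d = 5)
x = -1: LHS = 3·(-1)² - 2 = 1; 1 ≠ 5 — holds  (d = -4)
x = 1: LHS = 3·1² - 2 = 1; 1 ≠ 5 — holds  (d = -4)
x = 2: LHS = 3·2² - 2 = 10; 10 ≠ 5 — holds  (d = 5)
Away from these crossings d keeps a constant sign, and checking every integer in [-5, 5] confirms d ≠ 0 throughout. Hence the two sides are never equal, so the relation holds for every integer in [-5, 5].

Answer: All integers in [-5, 5]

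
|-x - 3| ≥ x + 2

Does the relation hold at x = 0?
x = 0: LHS = |-0 - 3| = |-3| = 3, RHS = 0 + 2 = 2; 3 ≥ 2 — holds

The relation is satisfied at x = 0.

Answer: Yes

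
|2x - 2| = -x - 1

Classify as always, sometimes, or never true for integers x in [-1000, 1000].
Over all integers in [-1000, 1000], LHS − RHS is always positive; it is smallest at x = 1, where it equals 2:
x = 1: LHS = |2·1 - 2| = |0| = 0, RHS = -1 - 1 = -2; 0 = -2 — FAILS
At the ends of the range:
x = -1000: LHS = |2·(-1000) - 2| = |-2002| = 2002, RHS = -(-1000) - 1 = 999; 2002 = 999 — FAILS
x = 1000: LHS = |2·1000 - 2| = |1998| = 1998, RHS = -1000 - 1 = -1001; 1998 = -1001 — FAILS
Hence LHS − RHS is never 0, i.e. the two sides are never equal, so the claimed relation (=) fails for every integer in [-1000, 1000].

No integer in the range satisfies it.

Answer: Never true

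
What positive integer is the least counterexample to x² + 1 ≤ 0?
Testing positive integers:
x = 1: LHS = 1² + 1 = 2; 2 ≤ 0 — FAILS  ← smallest positive counterexample

Answer: x = 1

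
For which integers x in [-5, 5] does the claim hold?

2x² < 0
Over all integers in [-5, 5], LHS − RHS is smallest at x = 0, where it equals 0:
x = 0: LHS = 2·0² = 0; 0 < 0 — FAILS
At the ends of the range:
x = -5: LHS = 2·(-5)² = 50; 50 < 0 — FAILS
x = 5: LHS = 2·5² = 50; 50 < 0 — FAILS
Hence LHS − RHS is never negative, i.e. LHS ≥ RHS throughout, so the claimed relation (<) fails for every integer in [-5, 5].

Answer: None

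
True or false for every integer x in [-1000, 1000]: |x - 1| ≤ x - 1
The claim fails at x = 0:
x = 0: LHS = |0 - 1| = |-1| = 1, RHS = 0 - 1 = -1; 1 ≤ -1 — FAILS

Because a single integer refutes it, the statement is false.

Answer: False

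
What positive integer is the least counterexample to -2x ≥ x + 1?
Testing positive integers:
x = 1: LHS = -2·1 = -2, RHS = 1 + 1 = 2; -2 ≥ 2 — FAILS  ← smallest positive counterexample

Answer: x = 1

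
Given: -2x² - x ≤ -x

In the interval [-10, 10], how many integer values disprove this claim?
Over all integers in [-10, 10], LHS − RHS is largest at x = 0, where it equals 0:
x = 0: LHS = -2·0² - 0 = 0, RHS = -0 = 0; 0 ≤ 0 — holds
At the ends of the range:
x = -10: LHS = -2·(-10)² - (-10) = -190, RHS = -(-10) = 10; -190 ≤ 10 — holds
x = 10: LHS = -2·10² - 10 = -210; -210 ≤ -10 — holds
Hence LHS − RHS is never positive, i.e. LHS ≤ RHS throughout, so the relation holds for every integer in [-10, 10].

No counterexample appears in that range.

Answer: 0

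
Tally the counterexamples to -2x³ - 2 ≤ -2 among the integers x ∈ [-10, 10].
Counterexamples in [-10, 10]: {-10, -9, -8, -7, -6, -5, -4, -3, -2, -1}.

Counting them gives 10 values.

Answer: 10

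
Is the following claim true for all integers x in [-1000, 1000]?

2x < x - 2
The claim fails at x = 0:
x = 0: LHS = 2·0 = 0, RHS = 0 - 2 = -2; 0 < -2 — FAILS

Because a single integer refutes it, the statement is false.

Answer: False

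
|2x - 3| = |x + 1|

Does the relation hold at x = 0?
x = 0: LHS = |2·0 - 3| = |-3| = 3, RHS = |0 + 1| = |1| = 1; 3 = 1 — FAILS

The relation fails at x = 0, so x = 0 is a counterexample.

Answer: No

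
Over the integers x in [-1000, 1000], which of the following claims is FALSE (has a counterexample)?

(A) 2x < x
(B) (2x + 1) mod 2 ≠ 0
(A) x = 0: LHS = 2·0 = 0; 0 < 0 — FAILS

(B) For a polynomial with integer coefficients, its value mod 2 depends only on x mod 2, so it suffices to check one representative of each residue class, x = 0, 1:
x = 0: LHS = (2·0 + 1) mod 2 = 1 mod 2 = 1; 1 ≠ 0 — holds
x = 1: LHS = (2·1 + 1) mod 2 = 3 mod 2 = 1; 1 ≠ 0 — holds
The relation holds in every residue class, so the relation holds for every integer in [-1000, 1000].

Only (A) has a counterexample.

Answer: A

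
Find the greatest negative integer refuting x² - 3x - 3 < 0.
Testing negative integers from -1 downward:
x = -1: LHS = (-1)² - 3·(-1) - 3 = 1; 1 < 0 — FAILS  ← closest negative counterexample to 0

Answer: x = -1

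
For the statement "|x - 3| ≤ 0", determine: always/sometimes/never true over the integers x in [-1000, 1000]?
Holds at x = 3: LHS = |3 - 3| = |0| = 0; 0 ≤ 0 — holds
Fails at x = 0: LHS = |0 - 3| = |-3| = 3; 3 ≤ 0 — FAILS
It is satisfied by some integers in the range but not all.

Answer: Sometimes true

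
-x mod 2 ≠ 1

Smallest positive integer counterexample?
Testing positive integers:
x = 1: LHS = (-1) mod 2 = 1; 1 ≠ 1 — FAILS  ← smallest positive counterexample

Answer: x = 1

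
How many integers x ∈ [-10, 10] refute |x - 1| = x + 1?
Counterexamples in [-10, 10]: {-10, -9, -8, -7, -6, -5, -4, -3, -2, -1, 1, 2, 3, 4, 5, 6, 7, 8, 9, 10}.

Counting them gives 20 values.

Answer: 20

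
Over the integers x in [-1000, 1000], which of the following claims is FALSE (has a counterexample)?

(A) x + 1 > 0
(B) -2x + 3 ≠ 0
(A) x = -1: LHS = (-1) + 1 = 0; 0 > 0 — FAILS

(B) Track d = LHS − RHS over the integers in [-1000, 1000]. Equality would need d = 0, but d changes sign only between consecutive integers, jumping over 0:
x = 1: LHS = -2·1 + 3 = 1; 1 ≠ 0 — holds  (d = 1)
x = 2: LHS = -2·2 + 3 = -1; -1 ≠ 0 — holds  (d = -1)
Away from these crossings d keeps a constant sign, and checking every integer in [-1000, 1000] confirms d ≠ 0 throughout. Hence the two sides are never equal, so the relation holds for every integer in [-1000, 1000].

Only (A) has a counterexample.

Answer: A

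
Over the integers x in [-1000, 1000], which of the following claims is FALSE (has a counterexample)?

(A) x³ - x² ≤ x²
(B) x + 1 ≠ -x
(A) x = 3: LHS = 3³ - 3² = 18, RHS = 3² = 9; 18 ≤ 9 — FAILS

(B) Track d = LHS − RHS over the integers in [-1000, 1000]. Equality would need d = 0, but d changes sign only between consecutive integers, jumping over 0:
x = -1: LHS = (-1) + 1 = 0, RHS = -(-1) = 1; 0 ≠ 1 — holds  (d = -1)
x = 0: LHS = 0 + 1 = 1, RHS = -0 = 0; 1 ≠ 0 — holds  (d = 1)
Away from these crossings d keeps a constant sign, and checking every integer in [-1000, 1000] confirms d ≠ 0 throughout. Hence the two sides are never equal, so the relation holds for every integer in [-1000, 1000].

Only (A) has a counterexample.

Answer: A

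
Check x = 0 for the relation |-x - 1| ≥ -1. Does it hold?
x = 0: LHS = |-0 - 1| = |-1| = 1; 1 ≥ -1 — holds

The relation is satisfied at x = 0.

Answer: Yes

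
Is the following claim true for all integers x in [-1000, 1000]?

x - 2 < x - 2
The claim fails at x = 0:
x = 0: LHS = 0 - 2 = -2, RHS = 0 - 2 = -2; -2 < -2 — FAILS

Because a single integer refutes it, the statement is false.

Answer: False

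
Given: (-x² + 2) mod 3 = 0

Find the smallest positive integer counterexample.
Testing positive integers:
x = 1: LHS = (-1² + 2) mod 3 = 1 mod 3 = 1; 1 = 0 — FAILS  ← smallest positive counterexample

Answer: x = 1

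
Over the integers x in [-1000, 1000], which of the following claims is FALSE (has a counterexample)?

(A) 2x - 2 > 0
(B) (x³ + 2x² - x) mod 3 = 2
(A) x = 0: LHS = 2·0 - 2 = -2; -2 > 0 — FAILS
(B) x = 0: LHS = (0³ + 2·0² - 0) mod 3 = 0 mod 3 = 0; 0 = 2 — FAILS

Answer: Both A and B are false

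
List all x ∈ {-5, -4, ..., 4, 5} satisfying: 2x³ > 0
Holds for: {1, 2, 3, 4, 5}
Fails for: {-5, -4, -3, -2, -1, 0}

Answer: {1, 2, 3, 4, 5}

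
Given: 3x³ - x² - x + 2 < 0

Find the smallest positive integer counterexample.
Testing positive integers:
x = 1: LHS = 3·1³ - 1² - 1 + 2 = 3; 3 < 0 — FAILS  ← smallest positive counterexample

Answer: x = 1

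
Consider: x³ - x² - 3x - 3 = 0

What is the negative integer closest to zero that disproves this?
Testing negative integers from -1 downward:
x = -1: LHS = (-1)³ - (-1)² - 3·(-1) - 3 = -2; -2 = 0 — FAILS  ← closest negative counterexample to 0

Answer: x = -1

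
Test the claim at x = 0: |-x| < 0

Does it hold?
x = 0: LHS = |-0| = |0| = 0; 0 < 0 — FAILS

The relation fails at x = 0, so x = 0 is a counterexample.

Answer: No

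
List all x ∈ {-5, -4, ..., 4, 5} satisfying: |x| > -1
An absolute value is never negative, so the left side is ≥ 0 for every x, while the right side is -1. Tightest case in [-5, 5] is x = 0:
x = 0: LHS = |0| = 0; 0 > -1 — holds
Hence LHS − RHS is never zero or negative, i.e. LHS > RHS throughout, so the relation holds for every integer in [-5, 5].

Answer: All integers in [-5, 5]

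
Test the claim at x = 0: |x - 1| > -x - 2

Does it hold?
x = 0: LHS = |0 - 1| = |-1| = 1, RHS = -0 - 2 = -2; 1 > -2 — holds

The relation is satisfied at x = 0.

Answer: Yes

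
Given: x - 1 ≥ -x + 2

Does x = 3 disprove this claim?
Substitute x = 3 into the relation:
x = 3: LHS = 3 - 1 = 2, RHS = -3 + 2 = -1; 2 ≥ -1 — holds

The claim holds here, so x = 3 is not a counterexample. (A counterexample exists elsewhere, e.g. x = 0.)

Answer: No, x = 3 is not a counterexample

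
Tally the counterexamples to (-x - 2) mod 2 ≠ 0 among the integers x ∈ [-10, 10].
Counterexamples in [-10, 10]: {-10, -8, -6, -4, -2, 0, 2, 4, 6, 8, 10}.

Counting them gives 11 values.

Answer: 11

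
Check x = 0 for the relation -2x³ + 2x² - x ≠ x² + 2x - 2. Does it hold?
x = 0: LHS = -2·0³ + 2·0² - 0 = 0, RHS = 0² + 2·0 - 2 = -2; 0 ≠ -2 — holds

The relation is satisfied at x = 0.

Answer: Yes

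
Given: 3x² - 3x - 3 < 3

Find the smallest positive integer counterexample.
Testing positive integers:
x = 1: LHS = 3·1² - 3·1 - 3 = -3; -3 < 3 — holds
x = 2: LHS = 3·2² - 3·2 - 3 = 3; 3 < 3 — FAILS  ← smallest positive counterexample

Answer: x = 2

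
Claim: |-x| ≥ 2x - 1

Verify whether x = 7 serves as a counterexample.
Substitute x = 7 into the relation:
x = 7: LHS = |-7| = 7, RHS = 2·7 - 1 = 13; 7 ≥ 13 — FAILS

Since the claim fails at x = 7, this value is a counterexample.

Answer: Yes, x = 7 is a counterexample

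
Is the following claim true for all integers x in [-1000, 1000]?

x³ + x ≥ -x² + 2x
The claim fails at x = -2:
x = -2: LHS = (-2)³ + (-2) = -10, RHS = -(-2)² + 2·(-2) = -8; -10 ≥ -8 — FAILS

Because a single integer refutes it, the statement is false.

Answer: False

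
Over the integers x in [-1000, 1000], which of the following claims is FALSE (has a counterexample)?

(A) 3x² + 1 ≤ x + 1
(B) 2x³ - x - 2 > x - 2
(A) x = 1: LHS = 3·1² + 1 = 4, RHS = 1 + 1 = 2; 4 ≤ 2 — FAILS
(B) x = 0: LHS = 2·0³ - 0 - 2 = -2, RHS = 0 - 2 = -2; -2 > -2 — FAILS

Answer: Both A and B are false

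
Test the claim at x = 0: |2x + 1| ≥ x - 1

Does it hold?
x = 0: LHS = |2·0 + 1| = |1| = 1, RHS = 0 - 1 = -1; 1 ≥ -1 — holds

The relation is satisfied at x = 0.

Answer: Yes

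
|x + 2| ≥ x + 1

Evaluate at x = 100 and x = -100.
x = 100: LHS = |100 + 2| = |102| = 102, RHS = 100 + 1 = 101; 102 ≥ 101 — holds
x = -100: LHS = |(-100) + 2| = |-98| = 98, RHS = (-100) + 1 = -99; 98 ≥ -99 — holds

Answer: Yes, holds for both x = 100 and x = -100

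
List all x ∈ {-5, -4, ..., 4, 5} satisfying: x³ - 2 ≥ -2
Holds for: {0, 1, 2, 3, 4, 5}
Fails for: {-5, -4, -3, -2, -1}

Answer: {0, 1, 2, 3, 4, 5}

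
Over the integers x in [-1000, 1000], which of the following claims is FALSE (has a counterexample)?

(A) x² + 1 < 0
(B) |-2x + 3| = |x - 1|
(A) x = 0: LHS = 0² + 1 = 1; 1 < 0 — FAILS
(B) x = 0: LHS = |-2·0 + 3| = |3| = 3, RHS = |0 - 1| = |-1| = 1; 3 = 1 — FAILS

Answer: Both A and B are false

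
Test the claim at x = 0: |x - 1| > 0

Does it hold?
x = 0: LHS = |0 - 1| = |-1| = 1; 1 > 0 — holds

The relation is satisfied at x = 0.

Answer: Yes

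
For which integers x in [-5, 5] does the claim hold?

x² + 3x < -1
Holds for: {-2, -1}
Fails for: {-5, -4, -3, 0, 1, 2, 3, 4, 5}

Answer: {-2, -1}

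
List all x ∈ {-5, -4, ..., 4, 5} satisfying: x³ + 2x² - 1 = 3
Track d = LHS − RHS over the integers in [-5, 5]. Equality would need d = 0, but d changes sign only between consecutive integers, jumping over 0:
x = 1: LHS = 1³ + 2·1² - 1 = 2; 2 = 3 — FAILS  (d = -1)
x = 2: LHS = 2³ + 2·2² - 1 = 15; 15 = 3 — FAILS  (d = 12)
Away from these crossings d keeps a constant sign, and checking every integer in [-5, 5] confirms d ≠ 0 throughout. Hence the two sides are never equal, so the claimed relation (=) fails for every integer in [-5, 5].

Answer: None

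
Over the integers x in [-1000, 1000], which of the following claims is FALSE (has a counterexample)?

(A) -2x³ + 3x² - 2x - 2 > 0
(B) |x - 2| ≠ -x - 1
(A) x = 0: LHS = -2·0³ + 3·0² - 2·0 - 2 = -2; -2 > 0 — FAILS

(B) Over all integers in [-1000, 1000], LHS − RHS is always positive; it is smallest at x = 0, where it equals 3:
x = 0: LHS = |0 - 2| = |-2| = 2, RHS = -0 - 1 = -1; 2 ≠ -1 — holds
At the ends of the range:
x = -1000: LHS = |(-1000) - 2| = |-1002| = 1002, RHS = -(-1000) - 1 = 999; 1002 ≠ 999 — holds
x = 1000: LHS = |1000 - 2| = |998| = 998, RHS = -1000 - 1 = -1001; 998 ≠ -1001 — holds
Hence LHS − RHS is never 0, i.e. the two sides are never equal, so the relation holds for every integer in [-1000, 1000].

Only (A) has a counterexample.

Answer: A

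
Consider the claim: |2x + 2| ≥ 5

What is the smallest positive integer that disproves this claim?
Testing positive integers:
x = 1: LHS = |2·1 + 2| = |4| = 4; 4 ≥ 5 — FAILS  ← smallest positive counterexample

Answer: x = 1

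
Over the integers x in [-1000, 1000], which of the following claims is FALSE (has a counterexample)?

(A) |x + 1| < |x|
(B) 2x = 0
(A) x = 0: LHS = |0 + 1| = |1| = 1, RHS = |0| = 0; 1 < 0 — FAILS
(B) x = 1: LHS = 2·1 = 2; 2 = 0 — FAILS

Answer: Both A and B are false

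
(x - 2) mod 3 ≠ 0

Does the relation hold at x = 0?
x = 0: LHS = (0 - 2) mod 3 = (-2) mod 3 = 1; 1 ≠ 0 — holds

The relation is satisfied at x = 0.

Answer: Yes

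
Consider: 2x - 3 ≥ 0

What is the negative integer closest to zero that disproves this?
Testing negative integers from -1 downward:
x = -1: LHS = 2·(-1) - 3 = -5; -5 ≥ 0 — FAILS  ← closest negative counterexample to 0

Answer: x = -1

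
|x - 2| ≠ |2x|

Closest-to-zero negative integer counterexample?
Testing negative integers from -1 downward:
x = -1: LHS = |(-1) - 2| = |-3| = 3, RHS = |2·(-1)| = |-2| = 2; 3 ≠ 2 — holds
x = -2: LHS = |(-2) - 2| = |-4| = 4, RHS = |2·(-2)| = |-4| = 4; 4 ≠ 4 — FAILS  ← closest negative counterexample to 0

Answer: x = -2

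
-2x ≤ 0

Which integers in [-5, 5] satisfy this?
Holds for: {0, 1, 2, 3, 4, 5}
Fails for: {-5, -4, -3, -2, -1}

Answer: {0, 1, 2, 3, 4, 5}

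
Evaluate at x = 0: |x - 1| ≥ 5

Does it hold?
x = 0: LHS = |0 - 1| = |-1| = 1; 1 ≥ 5 — FAILS

The relation fails at x = 0, so x = 0 is a counterexample.

Answer: No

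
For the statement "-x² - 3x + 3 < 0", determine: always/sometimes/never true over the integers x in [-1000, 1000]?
Holds at x = 1: LHS = -1² - 3·1 + 3 = -1; -1 < 0 — holds
Fails at x = 0: LHS = -0² - 3·0 + 3 = 3; 3 < 0 — FAILS
It is satisfied by some integers in the range but not all.

Answer: Sometimes true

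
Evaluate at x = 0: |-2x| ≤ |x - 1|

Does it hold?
x = 0: LHS = |-2·0| = |0| = 0, RHS = |0 - 1| = |-1| = 1; 0 ≤ 1 — holds

The relation is satisfied at x = 0.

Answer: Yes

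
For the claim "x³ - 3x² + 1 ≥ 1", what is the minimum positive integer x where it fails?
Testing positive integers:
x = 1: LHS = 1³ - 3·1² + 1 = -1; -1 ≥ 1 — FAILS  ← smallest positive counterexample

Answer: x = 1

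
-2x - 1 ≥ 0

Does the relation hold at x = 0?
x = 0: LHS = -2·0 - 1 = -1; -1 ≥ 0 — FAILS

The relation fails at x = 0, so x = 0 is a counterexample.

Answer: No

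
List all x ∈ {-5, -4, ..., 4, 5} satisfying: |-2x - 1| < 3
Holds for: {-1, 0}
Fails for: {-5, -4, -3, -2, 1, 2, 3, 4, 5}

Answer: {-1, 0}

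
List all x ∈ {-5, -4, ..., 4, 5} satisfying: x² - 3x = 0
Holds for: {0, 3}
Fails for: {-5, -4, -3, -2, -1, 1, 2, 4, 5}

Answer: {0, 3}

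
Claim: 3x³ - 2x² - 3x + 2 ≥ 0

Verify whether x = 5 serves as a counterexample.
Substitute x = 5 into the relation:
x = 5: LHS = 3·5³ - 2·5² - 3·5 + 2 = 312; 312 ≥ 0 — holds

The claim holds here, so x = 5 is not a counterexample. (A counterexample exists elsewhere, e.g. x = -2.)

Answer: No, x = 5 is not a counterexample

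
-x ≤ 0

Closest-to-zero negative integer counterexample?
Testing negative integers from -1 downward:
x = -1: LHS = -(-1) = 1; 1 ≤ 0 — FAILS  ← closest negative counterexample to 0

Answer: x = -1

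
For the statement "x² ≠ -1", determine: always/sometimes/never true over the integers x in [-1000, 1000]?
Over all integers in [-1000, 1000], LHS − RHS is always positive; it is smallest at x = 0, where it equals 1:
x = 0: LHS = 0² = 0; 0 ≠ -1 — holds
At the ends of the range:
x = -1000: LHS = (-1000)² = 1000000; 1000000 ≠ -1 — holds
x = 1000: LHS = 1000² = 1000000; 1000000 ≠ -1 — holds
Hence LHS − RHS is never 0, i.e. the two sides are never equal, so the relation holds for every integer in [-1000, 1000].

No counterexample exists.

Answer: Always true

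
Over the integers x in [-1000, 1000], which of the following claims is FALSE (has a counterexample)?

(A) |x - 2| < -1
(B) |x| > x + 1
(A) x = 0: LHS = |0 - 2| = |-2| = 2; 2 < -1 — FAILS
(B) x = 0: LHS = |0| = 0, RHS = 0 + 1 = 1; 0 > 1 — FAILS

Answer: Both A and B are false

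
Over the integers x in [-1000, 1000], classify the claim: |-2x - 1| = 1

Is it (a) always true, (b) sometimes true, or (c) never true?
Holds at x = 0: LHS = |-2·0 - 1| = |-1| = 1; 1 = 1 — holds
Fails at x = 1: LHS = |-2·1 - 1| = |-3| = 3; 3 = 1 — FAILS
It is satisfied by some integers in the range but not all.

Answer: Sometimes true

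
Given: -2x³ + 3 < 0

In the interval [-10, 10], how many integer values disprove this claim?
Counterexamples in [-10, 10]: {-10, -9, -8, -7, -6, -5, -4, -3, -2, -1, 0, 1}.

Counting them gives 12 values.

Answer: 12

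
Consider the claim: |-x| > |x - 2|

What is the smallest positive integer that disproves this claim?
Testing positive integers:
x = 1: LHS = |-1| = 1, RHS = |1 - 2| = |-1| = 1; 1 > 1 — FAILS  ← smallest positive counterexample

Answer: x = 1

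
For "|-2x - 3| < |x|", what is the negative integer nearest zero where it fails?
Testing negative integers from -1 downward:
x = -1: LHS = |-2·(-1) - 3| = |-1| = 1, RHS = |-1| = 1; 1 < 1 — FAILS  ← closest negative counterexample to 0

Answer: x = -1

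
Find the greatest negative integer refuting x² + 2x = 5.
Testing negative integers from -1 downward:
x = -1: LHS = (-1)² + 2·(-1) = -1; -1 = 5 — FAILS  ← closest negative counterexample to 0

Answer: x = -1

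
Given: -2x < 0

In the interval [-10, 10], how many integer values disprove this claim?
Counterexamples in [-10, 10]: {-10, -9, -8, -7, -6, -5, -4, -3, -2, -1, 0}.

Counting them gives 11 values.

Answer: 11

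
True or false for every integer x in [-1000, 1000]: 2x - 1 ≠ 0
Track d = LHS − RHS over the integers in [-1000, 1000]. Equality would need d = 0, but d changes sign only between consecutive integers, jumping over 0:
x = 0: LHS = 2·0 - 1 = -1; -1 ≠ 0 — holds  (d = -1)
x = 1: LHS = 2·1 - 1 = 1; 1 ≠ 0 — holds  (d = 1)
Away from these crossings d keeps a constant sign, and checking every integer in [-1000, 1000] confirms d ≠ 0 throughout. Hence the two sides are never equal, so the relation holds for every integer in [-1000, 1000].

No counterexample exists.

Answer: True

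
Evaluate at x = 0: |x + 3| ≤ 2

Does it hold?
x = 0: LHS = |0 + 3| = |3| = 3; 3 ≤ 2 — FAILS

The relation fails at x = 0, so x = 0 is a counterexample.

Answer: No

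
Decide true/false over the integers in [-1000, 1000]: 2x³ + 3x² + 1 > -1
The claim fails at x = -2:
x = -2: LHS = 2·(-2)³ + 3·(-2)² + 1 = -3; -3 > -1 — FAILS

Because a single integer refutes it, the statement is false.

Answer: False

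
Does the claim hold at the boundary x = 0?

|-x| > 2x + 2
x = 0: LHS = |-0| = |0| = 0, RHS = 2·0 + 2 = 2; 0 > 2 — FAILS

The relation fails at x = 0, so x = 0 is a counterexample.

Answer: No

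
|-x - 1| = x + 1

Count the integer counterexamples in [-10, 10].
Counterexamples in [-10, 10]: {-10, -9, -8, -7, -6, -5, -4, -3, -2}.

Counting them gives 9 values.

Answer: 9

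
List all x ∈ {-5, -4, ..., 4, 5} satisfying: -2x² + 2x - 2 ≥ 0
Over all integers in [-5, 5], LHS − RHS is largest at x = 0, where it equals -2:
x = 0: LHS = -2·0² + 2·0 - 2 = -2; -2 ≥ 0 — FAILS
At the ends of the range:
x = -5: LHS = -2·(-5)² + 2·(-5) - 2 = -62; -62 ≥ 0 — FAILS
x = 5: LHS = -2·5² + 2·5 - 2 = -42; -42 ≥ 0 — FAILS
Hence LHS − RHS is never zero or positive, i.e. LHS < RHS throughout, so the claimed relation (≥) fails for every integer in [-5, 5].

Answer: None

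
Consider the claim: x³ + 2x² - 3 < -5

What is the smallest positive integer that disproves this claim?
Testing positive integers:
x = 1: LHS = 1³ + 2·1² - 3 = 0; 0 < -5 — FAILS  ← smallest positive counterexample

Answer: x = 1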